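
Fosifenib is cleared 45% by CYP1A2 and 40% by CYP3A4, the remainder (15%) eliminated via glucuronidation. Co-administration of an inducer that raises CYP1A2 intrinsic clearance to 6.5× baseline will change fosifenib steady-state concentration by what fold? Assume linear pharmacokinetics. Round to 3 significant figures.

0.288

The CYP1A2 pathway (45% of clearance) is boosted to 6.5× activity: 0.45 × 6.5 = 2.925.
CYP3A4 (40%) and the residual 15% are unaffected.
New clearance relative to baseline: 2.925 + 0.4 + 0.15 = 3.475.
Since steady-state concentration ∝ 1/CL, the ratio is 1 / 3.475 = 0.288.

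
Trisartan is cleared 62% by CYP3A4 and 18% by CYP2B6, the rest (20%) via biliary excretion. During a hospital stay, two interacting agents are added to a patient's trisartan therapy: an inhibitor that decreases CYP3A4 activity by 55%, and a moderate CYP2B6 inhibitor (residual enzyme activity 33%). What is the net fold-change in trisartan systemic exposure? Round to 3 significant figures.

The CYP3A4 pathway (62% of clearance) is reduced to 0.45× activity: 0.62 × 0.45 = 0.279.
The CYP2B6 pathway (18% of clearance) drops to 0.33× activity: 0.18 × 0.33 = 0.0594.
The remaining 20% of clearance is unaffected.
Relative clearance = 0.279 + 0.0594 + 0.2 = 0.5384.
Because systemic exposure varies inversely with clearance, the combined effect is 1 / 0.5384 = 1.86.

1.86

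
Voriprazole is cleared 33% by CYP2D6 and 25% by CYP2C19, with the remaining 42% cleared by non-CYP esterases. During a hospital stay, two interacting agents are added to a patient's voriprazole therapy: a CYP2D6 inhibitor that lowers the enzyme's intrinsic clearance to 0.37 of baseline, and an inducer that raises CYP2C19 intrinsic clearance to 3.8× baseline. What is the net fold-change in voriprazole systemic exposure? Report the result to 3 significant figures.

0.670

CYP2D6: 0.33 × 0.37 = 0.1221
CYP2C19: 0.25 × 3.8 = 0.95
Other: 0.42 (unchanged)
CL_new/CL_old = 0.1221 + 0.95 + 0.42 = 1.4921.
Net systemic exposure ratio = 1 / 1.4921 = 0.670.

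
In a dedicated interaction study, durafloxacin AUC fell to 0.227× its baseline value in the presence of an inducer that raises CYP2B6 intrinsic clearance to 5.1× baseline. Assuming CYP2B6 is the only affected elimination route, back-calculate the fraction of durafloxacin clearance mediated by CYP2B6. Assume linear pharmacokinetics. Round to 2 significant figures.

0.83

Call the CYP2B6 fraction fm. After the interaction, CL_new/CL_old = fm × 5.1 + (1 − fm).
AUC ratio = 1 / (new CL fraction), so new CL fraction = 1 / 0.227 = 4.405.
fm × 5.1 + 1 − fm = 4.405  ⇒  fm × (5.1 − 1) = 3.405  ⇒  fm = 0.83.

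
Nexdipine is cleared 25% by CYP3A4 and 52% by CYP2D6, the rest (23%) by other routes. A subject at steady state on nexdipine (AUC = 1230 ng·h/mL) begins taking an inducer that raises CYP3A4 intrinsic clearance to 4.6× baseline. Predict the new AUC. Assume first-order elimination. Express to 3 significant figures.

CYP3A4: 0.25 × 4.6 = 1.15
CYP2D6: 0.52 (unchanged)
Other: 0.23 (unchanged)
New clearance relative to baseline: 1.15 + 0.52 + 0.23 = 1.9.
New AUC = baseline ÷ relative clearance = 1230 / 1.9 = 647 ng·h/mL.

647 ng·h/mL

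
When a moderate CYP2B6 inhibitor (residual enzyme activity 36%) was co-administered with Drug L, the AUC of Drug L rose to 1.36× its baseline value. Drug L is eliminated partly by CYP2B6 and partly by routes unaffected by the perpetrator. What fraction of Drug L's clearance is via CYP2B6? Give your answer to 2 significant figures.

Call the CYP2B6 fraction fm. After the interaction, CL_new/CL_old = fm × 0.36 + (1 − fm).
AUC ratio = 1 / (new CL fraction), so new CL fraction = 1 / 1.36 = 0.7353.
fm × 0.36 + 1 − fm = 0.7353  ⇒  fm × (0.36 − 1) = −0.2647  ⇒  fm = 0.41.

0.41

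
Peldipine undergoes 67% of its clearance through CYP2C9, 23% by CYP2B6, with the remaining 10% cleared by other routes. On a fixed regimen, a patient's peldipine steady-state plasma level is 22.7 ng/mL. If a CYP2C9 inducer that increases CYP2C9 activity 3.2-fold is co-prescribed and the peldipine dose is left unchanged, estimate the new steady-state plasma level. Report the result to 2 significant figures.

9.2 ng/mL

CYP2C9: 0.67 × 3.2 = 2.144
CYP2B6: 0.23 (unchanged)
Other: 0.1 (unchanged)
New clearance relative to baseline: 2.144 + 0.23 + 0.1 = 2.474.
New steady-state plasma level = baseline ÷ relative clearance = 22.7 / 2.474 = 9.2 ng/mL.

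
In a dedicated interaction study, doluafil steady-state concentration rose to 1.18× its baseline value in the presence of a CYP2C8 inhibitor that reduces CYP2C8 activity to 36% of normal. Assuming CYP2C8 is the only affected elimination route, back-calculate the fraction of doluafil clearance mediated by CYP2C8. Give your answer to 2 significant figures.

CL'/CL = 1 / 1.18 = 0.8475
0.36·fm + (1 − fm) = 0.8475
fm = (0.8475 − 1) / (0.36 − 1) = 0.24

0.24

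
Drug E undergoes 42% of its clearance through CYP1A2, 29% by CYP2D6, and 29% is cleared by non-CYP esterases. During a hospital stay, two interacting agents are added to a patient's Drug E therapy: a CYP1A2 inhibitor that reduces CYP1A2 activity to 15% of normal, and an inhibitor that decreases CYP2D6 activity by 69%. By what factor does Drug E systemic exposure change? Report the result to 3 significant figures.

2.26

CYP1A2: 0.42 × 0.15 = 0.063
CYP2D6: 0.29 × 0.31 = 0.0899
Other: 0.29 (unchanged)
Relative clearance = 0.063 + 0.0899 + 0.29 = 0.4429.
Systemic exposure ∝ 1/CL: fold-change = 1 / 0.4429 = 2.26.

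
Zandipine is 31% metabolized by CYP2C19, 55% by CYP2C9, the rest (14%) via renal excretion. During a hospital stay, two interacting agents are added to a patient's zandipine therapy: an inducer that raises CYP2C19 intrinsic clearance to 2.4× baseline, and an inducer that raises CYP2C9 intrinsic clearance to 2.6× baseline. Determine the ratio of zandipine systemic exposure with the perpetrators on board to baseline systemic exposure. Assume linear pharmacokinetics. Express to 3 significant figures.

0.432

CYP2C19: 0.31 × 2.4 = 0.744
CYP2C9: 0.55 × 2.6 = 1.43
Other: 0.14 (unchanged)
New clearance relative to baseline: 0.744 + 1.43 + 0.14 = 2.314.
Net systemic exposure ratio = 1 / 2.314 = 0.432.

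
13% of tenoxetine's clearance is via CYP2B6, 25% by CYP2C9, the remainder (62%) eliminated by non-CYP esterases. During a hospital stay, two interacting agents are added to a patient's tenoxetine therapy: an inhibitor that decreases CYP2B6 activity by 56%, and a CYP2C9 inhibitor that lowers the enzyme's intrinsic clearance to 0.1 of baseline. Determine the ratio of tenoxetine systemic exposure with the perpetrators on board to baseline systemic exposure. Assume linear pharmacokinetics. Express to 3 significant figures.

CYP2B6: 0.13 × 0.44 = 0.0572
CYP2C9: 0.25 × 0.1 = 0.025
Other: 0.62 (unchanged)
CL_new/CL_old = 0.0572 + 0.025 + 0.62 = 0.7022.
Net systemic exposure ratio = 1 / 0.7022 = 1.42.

1.42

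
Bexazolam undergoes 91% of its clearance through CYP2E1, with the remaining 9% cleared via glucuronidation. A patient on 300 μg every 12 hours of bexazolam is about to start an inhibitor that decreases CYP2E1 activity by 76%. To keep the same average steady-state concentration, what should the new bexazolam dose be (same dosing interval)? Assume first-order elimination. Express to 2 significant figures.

93 μg

The CYP2E1 pathway (91% of clearance) drops to 0.24× activity: 0.91 × 0.24 = 0.2184.
The remaining 9% of clearance is unaffected.
New clearance relative to baseline: 0.2184 + 0.09 = 0.3084.
Css,avg = (dose rate)/CL, so holding Css fixed requires dose ∝ CL: 300 × 0.3084 = 93 μg.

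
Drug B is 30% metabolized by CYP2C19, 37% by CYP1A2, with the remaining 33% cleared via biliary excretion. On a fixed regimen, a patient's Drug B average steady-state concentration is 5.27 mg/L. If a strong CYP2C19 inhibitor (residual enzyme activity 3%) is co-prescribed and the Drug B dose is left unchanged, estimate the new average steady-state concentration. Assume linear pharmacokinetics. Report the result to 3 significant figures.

7.43 mg/L

The CYP2C19 pathway (30% of clearance) is reduced to 0.03× activity: 0.3 × 0.03 = 0.009.
CYP1A2 (37%) and the residual 33% are unaffected.
Relative clearance = 0.009 + 0.37 + 0.33 = 0.709.
New average steady-state concentration = baseline ÷ relative clearance = 5.27 / 0.709 = 7.43 mg/L.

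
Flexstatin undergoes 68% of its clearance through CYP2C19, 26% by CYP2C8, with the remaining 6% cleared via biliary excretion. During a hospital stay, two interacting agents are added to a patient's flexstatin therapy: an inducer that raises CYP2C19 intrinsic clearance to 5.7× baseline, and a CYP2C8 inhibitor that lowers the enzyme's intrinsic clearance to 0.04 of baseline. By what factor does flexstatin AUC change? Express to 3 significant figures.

The CYP2C19 pathway (68% of clearance) increases to 5.7× activity: 0.68 × 5.7 = 3.876.
The CYP2C8 pathway (26% of clearance) is reduced to 0.04× activity: 0.26 × 0.04 = 0.0104.
The remaining 6% of clearance is unaffected.
CL_new/CL_old = 3.876 + 0.0104 + 0.06 = 3.9464.
Net AUC ratio = 1 / 3.9464 = 0.253.

0.253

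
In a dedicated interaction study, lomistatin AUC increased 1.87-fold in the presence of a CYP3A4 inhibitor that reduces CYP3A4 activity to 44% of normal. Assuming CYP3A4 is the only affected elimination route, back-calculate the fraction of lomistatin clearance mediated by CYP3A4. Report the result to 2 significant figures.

Let fm be the CYP3A4 fraction. New clearance relative to baseline = fm × 0.44 + (1 − fm).
AUC ratio = 1 / (new CL fraction), so new CL fraction = 1 / 1.87 = 0.5348.
fm × 0.44 + 1 − fm = 0.5348  ⇒  fm × (0.44 − 1) = −0.4652  ⇒  fm = 0.83.

0.83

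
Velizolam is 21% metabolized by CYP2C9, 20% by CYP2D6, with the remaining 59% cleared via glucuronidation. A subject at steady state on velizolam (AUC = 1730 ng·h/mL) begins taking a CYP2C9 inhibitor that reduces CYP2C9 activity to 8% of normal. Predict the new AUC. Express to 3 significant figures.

The CYP2C9 pathway (21% of clearance) falls to 0.08× activity: 0.21 × 0.08 = 0.0168.
CYP2D6 (20%) and the residual 59% are unaffected.
CL_new/CL_old = 0.0168 + 0.2 + 0.59 = 0.8068.
New AUC = baseline ÷ relative clearance = 1730 / 0.8068 = 2.14 × 10³ ng·h/mL.

2.14 × 10³ ng·h/mL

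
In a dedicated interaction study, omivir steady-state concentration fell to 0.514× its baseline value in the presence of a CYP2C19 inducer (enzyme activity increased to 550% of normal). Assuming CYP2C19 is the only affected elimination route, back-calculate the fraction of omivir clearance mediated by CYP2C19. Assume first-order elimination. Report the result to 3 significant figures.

CL'/CL = 1 / 0.514 = 1.946
5.5·fm + (1 − fm) = 1.946
fm = (1.946 − 1) / (5.5 − 1) = 0.210

0.210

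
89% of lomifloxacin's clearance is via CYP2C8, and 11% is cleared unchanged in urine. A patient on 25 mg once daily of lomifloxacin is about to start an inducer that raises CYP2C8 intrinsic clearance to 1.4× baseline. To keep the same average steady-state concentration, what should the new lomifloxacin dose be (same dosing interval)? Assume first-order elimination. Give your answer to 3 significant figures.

CYP2C8: 0.89 × 1.4 = 1.246
Other: 0.11 (unchanged)
CL_new/CL_old = 1.246 + 0.11 = 1.356.
To maintain the same steady-state level, dose must scale with clearance: new dose = 25 × 1.356 = 33.9 mg.

33.9 mg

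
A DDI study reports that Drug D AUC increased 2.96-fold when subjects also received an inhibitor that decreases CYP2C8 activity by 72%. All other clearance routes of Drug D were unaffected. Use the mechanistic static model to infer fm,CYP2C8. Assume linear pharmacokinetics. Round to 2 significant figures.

Call the CYP2C8 fraction fm. After the interaction, CL_new/CL_old = fm × 0.28 + (1 − fm).
AUC ratio = 1 / (new CL fraction), so new CL fraction = 1 / 2.96 = 0.3378.
fm × 0.28 + 1 − fm = 0.3378  ⇒  fm × (0.28 − 1) = −0.6622  ⇒  fm = 0.92.

0.92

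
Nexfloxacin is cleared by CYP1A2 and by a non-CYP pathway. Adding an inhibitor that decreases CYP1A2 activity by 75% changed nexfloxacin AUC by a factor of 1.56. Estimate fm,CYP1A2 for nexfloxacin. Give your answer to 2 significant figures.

0.48

CL'/CL = 1 / 1.56 = 0.641
0.25·fm + (1 − fm) = 0.641
fm = (0.641 − 1) / (0.25 − 1) = 0.48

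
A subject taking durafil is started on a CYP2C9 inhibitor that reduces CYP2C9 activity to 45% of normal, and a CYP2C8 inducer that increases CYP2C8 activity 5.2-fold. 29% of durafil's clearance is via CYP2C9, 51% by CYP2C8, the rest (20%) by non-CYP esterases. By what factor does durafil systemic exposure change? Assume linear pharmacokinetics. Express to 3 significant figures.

The CYP2C9 pathway (29% of clearance) is reduced to 0.45× activity: 0.29 × 0.45 = 0.1305.
The CYP2C8 pathway (51% of clearance) increases to 5.2× activity: 0.51 × 5.2 = 2.652.
The remaining 20% of clearance is unaffected.
New clearance relative to baseline: 0.1305 + 2.652 + 0.2 = 2.9825.
Because systemic exposure varies inversely with clearance, the combined effect is 1 / 2.9825 = 0.335.

0.335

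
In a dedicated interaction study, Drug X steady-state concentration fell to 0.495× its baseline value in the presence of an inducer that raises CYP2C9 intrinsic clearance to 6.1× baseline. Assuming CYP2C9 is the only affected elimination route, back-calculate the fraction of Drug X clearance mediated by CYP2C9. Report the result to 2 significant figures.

Let x = fm,CYP2C9. Because steady-state concentration ∝ 1/CL, relative clearance rose to 1/0.495 = 2.02.
Only the CYP2C9 route changed, so 2.02 = x·6.1 + (1 − x), giving x = 0.20.

0.20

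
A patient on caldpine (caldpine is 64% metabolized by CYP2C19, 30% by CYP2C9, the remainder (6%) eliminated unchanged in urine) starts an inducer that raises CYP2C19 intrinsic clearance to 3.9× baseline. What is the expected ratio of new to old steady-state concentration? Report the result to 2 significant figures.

0.35

The CYP2C19 pathway (64% of clearance) rises to 3.9× activity: 0.64 × 3.9 = 2.496.
CYP2C9 (30%) and the residual 6% are unaffected.
CL_new/CL_old = 2.496 + 0.3 + 0.06 = 2.856.
Since steady-state concentration ∝ 1/CL, the ratio is 1 / 2.856 = 0.35.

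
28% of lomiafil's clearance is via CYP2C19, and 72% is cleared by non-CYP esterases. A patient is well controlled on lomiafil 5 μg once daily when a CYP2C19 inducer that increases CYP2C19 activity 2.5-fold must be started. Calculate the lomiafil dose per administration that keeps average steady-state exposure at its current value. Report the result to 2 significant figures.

The CYP2C19 pathway (28% of clearance) is boosted to 2.5× activity: 0.28 × 2.5 = 0.7.
The remaining 72% of clearance is unaffected.
CL_new/CL_old = 0.7 + 0.72 = 1.42.
Css,avg = (dose rate)/CL, so holding Css fixed requires dose ∝ CL: 5 × 1.42 = 7.1 μg.

7.1 μg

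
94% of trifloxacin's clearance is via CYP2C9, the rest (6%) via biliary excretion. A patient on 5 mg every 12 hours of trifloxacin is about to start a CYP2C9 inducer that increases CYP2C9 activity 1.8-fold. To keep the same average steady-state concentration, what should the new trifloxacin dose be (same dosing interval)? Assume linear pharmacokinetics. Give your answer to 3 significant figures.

8.76 mg

The CYP2C9 pathway (94% of clearance) rises to 1.8× activity: 0.94 × 1.8 = 1.692.
Non-CYP routes (6%) are unchanged.
New clearance relative to baseline: 1.692 + 0.06 = 1.752.
To maintain the same steady-state level, dose must scale with clearance: new dose = 5 × 1.752 = 8.76 mg.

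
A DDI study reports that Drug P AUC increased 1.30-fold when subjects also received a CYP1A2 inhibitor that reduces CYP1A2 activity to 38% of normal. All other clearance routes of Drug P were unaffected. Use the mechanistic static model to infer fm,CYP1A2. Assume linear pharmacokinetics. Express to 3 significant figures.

Let x = fm,CYP1A2. Because AUC ∝ 1/CL, relative clearance fell to 1/1.30 = 0.7692.
Setting x·0.38 + (1 − x) = 0.7692 and solving: x = (0.7692 − 1)/(0.38 − 1) = 0.372.

0.372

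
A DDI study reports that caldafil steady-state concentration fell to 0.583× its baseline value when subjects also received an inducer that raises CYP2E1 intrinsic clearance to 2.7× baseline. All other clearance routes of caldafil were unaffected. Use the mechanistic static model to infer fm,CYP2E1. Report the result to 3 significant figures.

CL'/CL = 1 / 0.583 = 1.715
2.7·fm + (1 − fm) = 1.715
fm = (1.715 − 1) / (2.7 − 1) = 0.421

0.421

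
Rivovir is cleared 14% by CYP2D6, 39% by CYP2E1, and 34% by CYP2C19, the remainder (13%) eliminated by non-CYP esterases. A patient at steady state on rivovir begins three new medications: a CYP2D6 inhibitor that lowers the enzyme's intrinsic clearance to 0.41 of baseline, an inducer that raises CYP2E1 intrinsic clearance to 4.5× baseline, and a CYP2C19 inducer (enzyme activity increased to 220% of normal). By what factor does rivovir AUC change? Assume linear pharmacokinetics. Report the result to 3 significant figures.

0.372

CYP2D6: 0.14 × 0.41 = 0.0574
CYP2E1: 0.39 × 4.5 = 1.755
CYP2C19: 0.34 × 2.2 = 0.748
Other: 0.13 (unchanged)
New clearance relative to baseline: 0.0574 + 1.755 + 0.748 + 0.13 = 2.6904.
AUC ∝ 1/CL: fold-change = 1 / 2.6904 = 0.372.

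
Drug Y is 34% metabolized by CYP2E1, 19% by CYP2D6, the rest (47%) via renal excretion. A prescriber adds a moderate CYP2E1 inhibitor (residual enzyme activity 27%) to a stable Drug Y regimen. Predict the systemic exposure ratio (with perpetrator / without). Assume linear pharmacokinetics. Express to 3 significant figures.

The CYP2E1 pathway (34% of clearance) is reduced to 0.27× activity: 0.34 × 0.27 = 0.0918.
CYP2D6 (19%) and the residual 47% are unaffected.
Relative clearance = 0.0918 + 0.19 + 0.47 = 0.7518.
Systemic exposure is inversely proportional to clearance, so the fold-change is 1 / 0.7518 = 1.33.

1.33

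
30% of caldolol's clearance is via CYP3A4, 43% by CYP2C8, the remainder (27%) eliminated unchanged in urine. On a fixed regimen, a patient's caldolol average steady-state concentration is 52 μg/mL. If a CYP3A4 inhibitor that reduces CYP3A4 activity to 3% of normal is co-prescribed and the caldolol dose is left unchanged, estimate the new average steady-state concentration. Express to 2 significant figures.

73 μg/mL

The CYP3A4 pathway (30% of clearance) drops to 0.03× activity: 0.3 × 0.03 = 0.009.
CYP2C8 (43%) and the residual 27% are unaffected.
New clearance relative to baseline: 0.009 + 0.43 + 0.27 = 0.709.
Average steady-state concentration ∝ 1/CL, so new value = 52 / 0.709 = 73 μg/mL.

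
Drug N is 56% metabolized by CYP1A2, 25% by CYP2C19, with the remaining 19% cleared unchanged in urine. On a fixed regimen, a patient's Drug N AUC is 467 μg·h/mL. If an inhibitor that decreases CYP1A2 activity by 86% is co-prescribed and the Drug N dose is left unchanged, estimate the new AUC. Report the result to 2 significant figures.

CYP1A2: 0.56 × 0.14 = 0.0784
CYP2C19: 0.25 (unchanged)
Other: 0.19 (unchanged)
New clearance relative to baseline: 0.0784 + 0.25 + 0.19 = 0.5184.
New AUC = baseline ÷ relative clearance = 467 / 0.5184 = 9.0 × 10² μg·h/mL.

9.0 × 10² μg·h/mL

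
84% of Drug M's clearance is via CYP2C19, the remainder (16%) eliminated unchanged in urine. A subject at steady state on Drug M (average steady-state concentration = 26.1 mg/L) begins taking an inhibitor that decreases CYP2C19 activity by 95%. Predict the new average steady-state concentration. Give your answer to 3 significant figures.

129 mg/L

The CYP2C19 pathway (84% of clearance) is reduced to 0.05× activity: 0.84 × 0.05 = 0.042.
The remaining 16% of clearance is unaffected.
Relative clearance = 0.042 + 0.16 = 0.202.
New average steady-state concentration = baseline ÷ relative clearance = 26.1 / 0.202 = 129 mg/L.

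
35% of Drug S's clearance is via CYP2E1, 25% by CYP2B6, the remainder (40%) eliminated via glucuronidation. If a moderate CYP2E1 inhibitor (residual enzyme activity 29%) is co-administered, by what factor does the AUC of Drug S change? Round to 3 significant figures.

CYP2E1: 0.35 × 0.29 = 0.1015
CYP2B6: 0.25 (unchanged)
Other: 0.4 (unchanged)
CL_new/CL_old = 0.1015 + 0.25 + 0.4 = 0.7515.
AUC is inversely proportional to clearance, so the fold-change is 1 / 0.7515 = 1.33.

1.33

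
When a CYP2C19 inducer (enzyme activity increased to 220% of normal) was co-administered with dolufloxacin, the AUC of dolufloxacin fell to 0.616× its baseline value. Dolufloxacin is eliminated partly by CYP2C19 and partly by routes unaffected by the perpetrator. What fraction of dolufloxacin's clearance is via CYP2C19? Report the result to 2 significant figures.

0.52

Call the CYP2C19 fraction fm. After the interaction, CL_new/CL_old = fm × 2.2 + (1 − fm).
AUC ratio = 1 / (new CL fraction), so new CL fraction = 1 / 0.616 = 1.623.
fm × 2.2 + 1 − fm = 1.623  ⇒  fm × (2.2 − 1) = 0.6234  ⇒  fm = 0.52.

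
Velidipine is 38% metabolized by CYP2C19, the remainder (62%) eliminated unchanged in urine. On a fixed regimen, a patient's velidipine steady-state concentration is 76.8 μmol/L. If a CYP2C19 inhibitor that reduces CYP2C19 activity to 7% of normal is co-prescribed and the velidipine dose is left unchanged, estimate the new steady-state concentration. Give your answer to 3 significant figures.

119 μmol/L

The CYP2C19 pathway (38% of clearance) drops to 0.07× activity: 0.38 × 0.07 = 0.0266.
The remaining 62% of clearance is unaffected.
New clearance relative to baseline: 0.0266 + 0.62 = 0.6466.
With dosing unchanged, steady-state concentration scales as 1/CL: 76.8 / 0.6466 = 119 μmol/L.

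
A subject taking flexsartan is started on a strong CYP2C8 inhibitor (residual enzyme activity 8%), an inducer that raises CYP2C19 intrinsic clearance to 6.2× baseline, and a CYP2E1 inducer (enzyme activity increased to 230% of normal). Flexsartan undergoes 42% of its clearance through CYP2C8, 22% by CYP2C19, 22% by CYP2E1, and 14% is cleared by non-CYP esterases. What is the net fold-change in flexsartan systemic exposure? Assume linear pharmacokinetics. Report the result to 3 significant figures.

0.489

The CYP2C8 pathway (42% of clearance) falls to 0.08× activity: 0.42 × 0.08 = 0.0336.
The CYP2C19 pathway (22% of clearance) rises to 6.2× activity: 0.22 × 6.2 = 1.364.
The CYP2E1 pathway (22% of clearance) is boosted to 2.3× activity: 0.22 × 2.3 = 0.506.
Non-CYP routes (14%) are unchanged.
Relative clearance = 0.0336 + 1.364 + 0.506 + 0.14 = 2.0436.
Systemic exposure ∝ 1/CL: fold-change = 1 / 2.0436 = 0.489.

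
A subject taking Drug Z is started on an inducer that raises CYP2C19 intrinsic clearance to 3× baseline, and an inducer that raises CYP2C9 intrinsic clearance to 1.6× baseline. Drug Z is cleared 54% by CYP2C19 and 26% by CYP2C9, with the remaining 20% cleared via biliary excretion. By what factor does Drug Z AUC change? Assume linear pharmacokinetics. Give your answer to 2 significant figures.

0.45

CYP2C19: 0.54 × 3 = 1.62
CYP2C9: 0.26 × 1.6 = 0.416
Other: 0.2 (unchanged)
New clearance relative to baseline: 1.62 + 0.416 + 0.2 = 2.236.
AUC ∝ 1/CL: fold-change = 1 / 2.236 = 0.45.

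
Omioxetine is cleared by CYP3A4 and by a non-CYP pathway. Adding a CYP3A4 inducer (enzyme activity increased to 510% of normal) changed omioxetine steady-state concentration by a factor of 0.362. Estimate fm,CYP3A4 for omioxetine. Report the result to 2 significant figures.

0.43

CL'/CL = 1 / 0.362 = 2.762
5.1·fm + (1 − fm) = 2.762
fm = (2.762 − 1) / (5.1 − 1) = 0.43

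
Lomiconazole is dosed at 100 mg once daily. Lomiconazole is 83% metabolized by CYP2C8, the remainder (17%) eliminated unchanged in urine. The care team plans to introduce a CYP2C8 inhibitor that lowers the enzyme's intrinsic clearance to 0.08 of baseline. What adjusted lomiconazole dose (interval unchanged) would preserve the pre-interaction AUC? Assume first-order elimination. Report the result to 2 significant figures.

24 mg

The CYP2C8 pathway (83% of clearance) is reduced to 0.08× activity: 0.83 × 0.08 = 0.0664.
Non-CYP routes (17%) are unchanged.
New clearance relative to baseline: 0.0664 + 0.17 = 0.2364.
Exposure is unchanged when dose changes in proportion to clearance. New dose = 100 mg × 0.2364 = 24 mg.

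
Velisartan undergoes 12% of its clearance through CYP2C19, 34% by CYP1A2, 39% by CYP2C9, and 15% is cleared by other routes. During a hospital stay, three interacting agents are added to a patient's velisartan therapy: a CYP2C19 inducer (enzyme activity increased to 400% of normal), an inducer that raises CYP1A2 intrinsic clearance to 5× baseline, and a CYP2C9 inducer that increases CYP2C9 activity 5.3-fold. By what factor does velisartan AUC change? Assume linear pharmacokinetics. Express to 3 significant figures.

0.227

The CYP2C19 pathway (12% of clearance) rises to 4× activity: 0.12 × 4 = 0.48.
The CYP1A2 pathway (34% of clearance) increases to 5× activity: 0.34 × 5 = 1.7.
The CYP2C9 pathway (39% of clearance) is boosted to 5.3× activity: 0.39 × 5.3 = 2.067.
The remaining 15% of clearance is unaffected.
Relative clearance = 0.48 + 1.7 + 2.067 + 0.15 = 4.397.
Net AUC ratio = 1 / 4.397 = 0.227.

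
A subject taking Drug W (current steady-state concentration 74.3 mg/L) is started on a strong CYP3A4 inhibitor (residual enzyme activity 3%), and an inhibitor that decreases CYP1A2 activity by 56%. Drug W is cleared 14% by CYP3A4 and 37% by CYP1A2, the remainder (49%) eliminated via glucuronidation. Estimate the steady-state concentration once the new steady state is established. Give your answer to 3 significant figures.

The CYP3A4 pathway (14% of clearance) is reduced to 0.03× activity: 0.14 × 0.03 = 0.0042.
The CYP1A2 pathway (37% of clearance) is reduced to 0.44× activity: 0.37 × 0.44 = 0.1628.
Non-CYP routes (49%) are unchanged.
CL_new/CL_old = 0.0042 + 0.1628 + 0.49 = 0.657.
New steady-state concentration = 74.3 / 0.657 = 113 mg/L (concentration scales inversely with clearance).

113 mg/L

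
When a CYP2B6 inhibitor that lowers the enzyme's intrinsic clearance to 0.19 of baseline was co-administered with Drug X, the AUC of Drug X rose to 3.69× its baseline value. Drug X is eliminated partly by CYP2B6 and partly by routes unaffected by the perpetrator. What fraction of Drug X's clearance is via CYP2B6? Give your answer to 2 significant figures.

CL'/CL = 1 / 3.69 = 0.271
0.19·fm + (1 − fm) = 0.271
fm = (0.271 − 1) / (0.19 − 1) = 0.90

0.90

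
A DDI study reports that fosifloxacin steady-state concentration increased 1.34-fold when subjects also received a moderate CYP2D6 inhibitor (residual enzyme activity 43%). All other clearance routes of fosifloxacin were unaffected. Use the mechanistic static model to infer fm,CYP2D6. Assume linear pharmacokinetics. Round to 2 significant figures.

CL'/CL = 1 / 1.34 = 0.7463
0.43·fm + (1 − fm) = 0.7463
fm = (0.7463 − 1) / (0.43 − 1) = 0.45

0.45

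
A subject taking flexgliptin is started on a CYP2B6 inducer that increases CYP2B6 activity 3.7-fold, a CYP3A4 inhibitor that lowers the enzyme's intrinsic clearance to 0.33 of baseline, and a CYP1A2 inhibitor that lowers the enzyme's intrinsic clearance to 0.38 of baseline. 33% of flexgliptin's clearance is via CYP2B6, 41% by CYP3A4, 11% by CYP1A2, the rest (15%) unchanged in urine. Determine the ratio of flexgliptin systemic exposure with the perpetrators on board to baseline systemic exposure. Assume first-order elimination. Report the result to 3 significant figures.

The CYP2B6 pathway (33% of clearance) rises to 3.7× activity: 0.33 × 3.7 = 1.221.
The CYP3A4 pathway (41% of clearance) drops to 0.33× activity: 0.41 × 0.33 = 0.1353.
The CYP1A2 pathway (11% of clearance) is reduced to 0.38× activity: 0.11 × 0.38 = 0.0418.
Non-CYP routes (15%) are unchanged.
CL_new/CL_old = 1.221 + 0.1353 + 0.0418 + 0.15 = 1.5481.
Net systemic exposure ratio = 1 / 1.5481 = 0.646.

0.646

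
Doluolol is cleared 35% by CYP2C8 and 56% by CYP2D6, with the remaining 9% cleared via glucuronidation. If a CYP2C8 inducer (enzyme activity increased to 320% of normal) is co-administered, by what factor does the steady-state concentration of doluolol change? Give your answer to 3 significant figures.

0.565

The CYP2C8 pathway (35% of clearance) is boosted to 3.2× activity: 0.35 × 3.2 = 1.12.
CYP2D6 (56%) and the residual 9% are unaffected.
New clearance relative to baseline: 1.12 + 0.56 + 0.09 = 1.77.
Steady-state concentration is inversely proportional to clearance, so the fold-change is 1 / 1.77 = 0.565.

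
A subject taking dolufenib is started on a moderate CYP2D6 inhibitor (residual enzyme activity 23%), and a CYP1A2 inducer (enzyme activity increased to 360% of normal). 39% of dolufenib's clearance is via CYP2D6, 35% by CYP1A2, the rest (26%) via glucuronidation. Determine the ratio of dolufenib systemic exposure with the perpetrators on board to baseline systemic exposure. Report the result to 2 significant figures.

0.62

CYP2D6: 0.39 × 0.23 = 0.0897
CYP1A2: 0.35 × 3.6 = 1.26
Other: 0.26 (unchanged)
New clearance relative to baseline: 0.0897 + 1.26 + 0.26 = 1.6097.
Systemic exposure ∝ 1/CL: fold-change = 1 / 1.6097 = 0.62.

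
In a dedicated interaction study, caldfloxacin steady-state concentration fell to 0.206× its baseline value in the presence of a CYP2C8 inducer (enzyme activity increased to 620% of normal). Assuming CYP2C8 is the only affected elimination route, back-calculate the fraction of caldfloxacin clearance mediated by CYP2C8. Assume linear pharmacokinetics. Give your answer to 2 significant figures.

0.74

Let fm be the CYP2C8 fraction. New clearance relative to baseline = fm × 6.2 + (1 − fm).
Steady-state concentration ratio = 1 / (new CL fraction), so new CL fraction = 1 / 0.206 = 4.854.
fm × 6.2 + 1 − fm = 4.854  ⇒  fm × (6.2 − 1) = 3.854  ⇒  fm = 0.74.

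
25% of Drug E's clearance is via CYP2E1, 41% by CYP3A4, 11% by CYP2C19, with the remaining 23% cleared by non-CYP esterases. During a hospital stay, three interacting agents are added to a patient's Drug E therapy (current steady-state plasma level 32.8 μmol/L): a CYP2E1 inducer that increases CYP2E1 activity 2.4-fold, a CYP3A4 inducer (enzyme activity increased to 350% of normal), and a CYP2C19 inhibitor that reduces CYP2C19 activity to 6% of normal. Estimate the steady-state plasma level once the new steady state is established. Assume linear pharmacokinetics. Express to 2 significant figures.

The CYP2E1 pathway (25% of clearance) is boosted to 2.4× activity: 0.25 × 2.4 = 0.6.
The CYP3A4 pathway (41% of clearance) increases to 3.5× activity: 0.41 × 3.5 = 1.435.
The CYP2C19 pathway (11% of clearance) falls to 0.06× activity: 0.11 × 0.06 = 0.0066.
The remaining 23% of clearance is unaffected.
Relative clearance = 0.6 + 1.435 + 0.0066 + 0.23 = 2.2716.
Dividing the baseline by the relative clearance: 32.8 / 2.2716 = 14 μmol/L.

14 μmol/L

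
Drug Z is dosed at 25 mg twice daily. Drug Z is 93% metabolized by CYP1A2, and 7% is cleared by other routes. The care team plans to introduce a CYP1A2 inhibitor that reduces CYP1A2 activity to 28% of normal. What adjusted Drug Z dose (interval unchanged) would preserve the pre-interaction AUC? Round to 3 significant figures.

8.26 mg

CYP1A2: 0.93 × 0.28 = 0.2604
Other: 0.07 (unchanged)
New clearance relative to baseline: 0.2604 + 0.07 = 0.3304.
Exposure is unchanged when dose changes in proportion to clearance. New dose = 25 mg × 0.3304 = 8.26 mg.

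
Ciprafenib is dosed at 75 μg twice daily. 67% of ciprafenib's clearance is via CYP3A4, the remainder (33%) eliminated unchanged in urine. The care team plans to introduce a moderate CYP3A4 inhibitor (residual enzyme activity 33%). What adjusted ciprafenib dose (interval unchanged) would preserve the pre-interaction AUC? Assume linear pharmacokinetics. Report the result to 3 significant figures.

41.3 μg

The CYP3A4 pathway (67% of clearance) drops to 0.33× activity: 0.67 × 0.33 = 0.2211.
The remaining 33% of clearance is unaffected.
CL_new/CL_old = 0.2211 + 0.33 = 0.5511.
To maintain the same steady-state level, dose must scale with clearance: new dose = 75 × 0.5511 = 41.3 μg.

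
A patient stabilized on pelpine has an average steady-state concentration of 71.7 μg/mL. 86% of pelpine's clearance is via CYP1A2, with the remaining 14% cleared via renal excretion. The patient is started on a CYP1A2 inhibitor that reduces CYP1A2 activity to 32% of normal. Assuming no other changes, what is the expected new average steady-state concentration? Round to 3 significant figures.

173 μg/mL

CYP1A2: 0.86 × 0.32 = 0.2752
Other: 0.14 (unchanged)
CL_new/CL_old = 0.2752 + 0.14 = 0.4152.
Average steady-state concentration ∝ 1/CL, so new value = 71.7 / 0.4152 = 173 μg/mL.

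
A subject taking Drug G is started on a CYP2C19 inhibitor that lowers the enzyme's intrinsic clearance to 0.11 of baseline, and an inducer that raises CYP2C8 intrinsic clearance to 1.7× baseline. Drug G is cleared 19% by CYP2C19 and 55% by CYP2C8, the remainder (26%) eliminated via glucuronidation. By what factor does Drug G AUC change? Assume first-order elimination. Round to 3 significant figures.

CYP2C19: 0.19 × 0.11 = 0.0209
CYP2C8: 0.55 × 1.7 = 0.935
Other: 0.26 (unchanged)
Relative clearance = 0.0209 + 0.935 + 0.26 = 1.2159.
Because AUC varies inversely with clearance, the combined effect is 1 / 1.2159 = 0.822.

0.822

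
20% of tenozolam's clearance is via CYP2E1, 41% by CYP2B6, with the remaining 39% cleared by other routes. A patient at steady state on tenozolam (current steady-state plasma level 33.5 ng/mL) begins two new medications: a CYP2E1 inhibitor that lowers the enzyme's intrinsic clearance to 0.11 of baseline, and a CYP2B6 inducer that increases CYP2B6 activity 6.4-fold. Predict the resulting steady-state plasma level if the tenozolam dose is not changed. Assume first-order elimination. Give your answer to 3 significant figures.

CYP2E1: 0.2 × 0.11 = 0.022
CYP2B6: 0.41 × 6.4 = 2.624
Other: 0.39 (unchanged)
CL_new/CL_old = 0.022 + 2.624 + 0.39 = 3.036.
Steady-state plasma level ∝ 1/CL: new value = 33.5 / 3.036 = 11.0 ng/mL.

11.0 ng/mL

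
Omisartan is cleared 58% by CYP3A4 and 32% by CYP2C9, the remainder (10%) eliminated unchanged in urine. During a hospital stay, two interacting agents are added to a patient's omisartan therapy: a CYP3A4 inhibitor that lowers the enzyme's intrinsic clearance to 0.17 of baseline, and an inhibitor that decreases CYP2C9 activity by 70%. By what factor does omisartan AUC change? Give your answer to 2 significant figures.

3.4

The CYP3A4 pathway (58% of clearance) drops to 0.17× activity: 0.58 × 0.17 = 0.0986.
The CYP2C9 pathway (32% of clearance) drops to 0.3× activity: 0.32 × 0.3 = 0.096.
The remaining 10% of clearance is unaffected.
New clearance relative to baseline: 0.0986 + 0.096 + 0.1 = 0.2946.
AUC ∝ 1/CL: fold-change = 1 / 0.2946 = 3.4.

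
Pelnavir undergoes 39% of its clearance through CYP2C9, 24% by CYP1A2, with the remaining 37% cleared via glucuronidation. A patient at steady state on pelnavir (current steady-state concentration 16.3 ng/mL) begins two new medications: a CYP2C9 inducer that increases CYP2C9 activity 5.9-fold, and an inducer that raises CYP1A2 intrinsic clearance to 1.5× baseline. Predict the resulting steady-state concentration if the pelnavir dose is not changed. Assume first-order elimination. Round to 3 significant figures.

CYP2C9: 0.39 × 5.9 = 2.301
CYP1A2: 0.24 × 1.5 = 0.36
Other: 0.37 (unchanged)
Relative clearance = 2.301 + 0.36 + 0.37 = 3.031.
Dividing the baseline by the relative clearance: 16.3 / 3.031 = 5.38 ng/mL.

5.38 ng/mL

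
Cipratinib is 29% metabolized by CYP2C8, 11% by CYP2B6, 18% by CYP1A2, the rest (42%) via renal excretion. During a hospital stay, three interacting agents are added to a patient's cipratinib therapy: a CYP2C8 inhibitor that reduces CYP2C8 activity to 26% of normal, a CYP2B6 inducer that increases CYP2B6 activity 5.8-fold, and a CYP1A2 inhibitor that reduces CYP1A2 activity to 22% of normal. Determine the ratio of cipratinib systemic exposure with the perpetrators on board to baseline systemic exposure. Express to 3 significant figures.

The CYP2C8 pathway (29% of clearance) falls to 0.26× activity: 0.29 × 0.26 = 0.0754.
The CYP2B6 pathway (11% of clearance) rises to 5.8× activity: 0.11 × 5.8 = 0.638.
The CYP1A2 pathway (18% of clearance) drops to 0.22× activity: 0.18 × 0.22 = 0.0396.
Non-CYP routes (42%) are unchanged.
New clearance relative to baseline: 0.0754 + 0.638 + 0.0396 + 0.42 = 1.173.
Net systemic exposure ratio = 1 / 1.173 = 0.853.

0.853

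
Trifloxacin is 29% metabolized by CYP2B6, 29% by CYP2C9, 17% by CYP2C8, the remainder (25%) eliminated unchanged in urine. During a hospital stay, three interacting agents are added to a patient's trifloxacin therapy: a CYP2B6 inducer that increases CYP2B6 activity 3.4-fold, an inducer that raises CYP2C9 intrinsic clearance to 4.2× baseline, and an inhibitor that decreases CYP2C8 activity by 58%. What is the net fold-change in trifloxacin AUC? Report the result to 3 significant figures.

0.396

CYP2B6: 0.29 × 3.4 = 0.986
CYP2C9: 0.29 × 4.2 = 1.218
CYP2C8: 0.17 × 0.42 = 0.0714
Other: 0.25 (unchanged)
New clearance relative to baseline: 0.986 + 1.218 + 0.0714 + 0.25 = 2.5254.
AUC ∝ 1/CL: fold-change = 1 / 2.5254 = 0.396.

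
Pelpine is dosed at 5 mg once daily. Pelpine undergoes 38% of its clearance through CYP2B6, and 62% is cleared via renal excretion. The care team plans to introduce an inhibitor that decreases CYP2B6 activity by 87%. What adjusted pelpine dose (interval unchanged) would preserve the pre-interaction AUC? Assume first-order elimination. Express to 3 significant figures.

3.35 mg

The CYP2B6 pathway (38% of clearance) is reduced to 0.13× activity: 0.38 × 0.13 = 0.0494.
The remaining 62% of clearance is unaffected.
Relative clearance = 0.0494 + 0.62 = 0.6694.
Css,avg = (dose rate)/CL, so holding Css fixed requires dose ∝ CL: 5 × 0.6694 = 3.35 mg.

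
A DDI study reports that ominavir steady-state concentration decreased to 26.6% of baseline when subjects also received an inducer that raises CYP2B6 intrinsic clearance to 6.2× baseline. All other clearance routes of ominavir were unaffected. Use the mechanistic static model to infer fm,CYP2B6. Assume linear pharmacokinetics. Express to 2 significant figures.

CL'/CL = 1 / 0.266 = 3.759
6.2·fm + (1 − fm) = 3.759
fm = (3.759 − 1) / (6.2 − 1) = 0.53

0.53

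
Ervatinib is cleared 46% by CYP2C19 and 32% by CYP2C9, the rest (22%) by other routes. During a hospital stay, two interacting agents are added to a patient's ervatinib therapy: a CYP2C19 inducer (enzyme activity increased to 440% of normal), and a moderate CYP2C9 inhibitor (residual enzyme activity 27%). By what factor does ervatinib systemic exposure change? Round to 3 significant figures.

CYP2C19: 0.46 × 4.4 = 2.024
CYP2C9: 0.32 × 0.27 = 0.0864
Other: 0.22 (unchanged)
CL_new/CL_old = 2.024 + 0.0864 + 0.22 = 2.3304.
Because systemic exposure varies inversely with clearance, the combined effect is 1 / 2.3304 = 0.429.

0.429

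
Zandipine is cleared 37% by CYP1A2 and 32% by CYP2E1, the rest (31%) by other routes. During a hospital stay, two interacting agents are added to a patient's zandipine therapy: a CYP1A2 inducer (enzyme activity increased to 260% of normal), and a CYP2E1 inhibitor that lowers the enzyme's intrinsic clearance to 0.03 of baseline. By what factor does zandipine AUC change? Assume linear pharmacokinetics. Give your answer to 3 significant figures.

0.780

CYP1A2: 0.37 × 2.6 = 0.962
CYP2E1: 0.32 × 0.03 = 0.0096
Other: 0.31 (unchanged)
Relative clearance = 0.962 + 0.0096 + 0.31 = 1.2816.
AUC ∝ 1/CL: fold-change = 1 / 1.2816 = 0.780.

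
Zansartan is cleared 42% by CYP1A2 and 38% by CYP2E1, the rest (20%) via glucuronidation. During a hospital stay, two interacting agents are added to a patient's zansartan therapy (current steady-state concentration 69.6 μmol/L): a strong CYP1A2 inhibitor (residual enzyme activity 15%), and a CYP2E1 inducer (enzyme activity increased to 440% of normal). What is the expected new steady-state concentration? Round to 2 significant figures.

36 μmol/L

CYP1A2: 0.42 × 0.15 = 0.063
CYP2E1: 0.38 × 4.4 = 1.672
Other: 0.2 (unchanged)
CL_new/CL_old = 0.063 + 1.672 + 0.2 = 1.935.
Steady-state concentration ∝ 1/CL: new value = 69.6 / 1.935 = 36 μmol/L.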